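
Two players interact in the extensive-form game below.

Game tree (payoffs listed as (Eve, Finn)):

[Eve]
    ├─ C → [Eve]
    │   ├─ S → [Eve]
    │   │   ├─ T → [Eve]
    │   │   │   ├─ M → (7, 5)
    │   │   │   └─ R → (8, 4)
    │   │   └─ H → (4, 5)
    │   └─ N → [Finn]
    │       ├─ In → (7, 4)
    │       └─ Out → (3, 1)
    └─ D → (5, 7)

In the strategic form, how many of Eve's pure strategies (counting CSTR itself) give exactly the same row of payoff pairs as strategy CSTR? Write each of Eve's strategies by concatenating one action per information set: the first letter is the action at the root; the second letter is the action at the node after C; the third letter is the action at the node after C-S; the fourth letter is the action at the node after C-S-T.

Row for CSTR (columns In, Out): (8,4) (8,4).
Every one of Eve's information sets is on the play path for some reply by Finn when Eve follows CSTR.
Changing the action at any of them therefore changes at least one column, so only CSTR itself gives this row.

1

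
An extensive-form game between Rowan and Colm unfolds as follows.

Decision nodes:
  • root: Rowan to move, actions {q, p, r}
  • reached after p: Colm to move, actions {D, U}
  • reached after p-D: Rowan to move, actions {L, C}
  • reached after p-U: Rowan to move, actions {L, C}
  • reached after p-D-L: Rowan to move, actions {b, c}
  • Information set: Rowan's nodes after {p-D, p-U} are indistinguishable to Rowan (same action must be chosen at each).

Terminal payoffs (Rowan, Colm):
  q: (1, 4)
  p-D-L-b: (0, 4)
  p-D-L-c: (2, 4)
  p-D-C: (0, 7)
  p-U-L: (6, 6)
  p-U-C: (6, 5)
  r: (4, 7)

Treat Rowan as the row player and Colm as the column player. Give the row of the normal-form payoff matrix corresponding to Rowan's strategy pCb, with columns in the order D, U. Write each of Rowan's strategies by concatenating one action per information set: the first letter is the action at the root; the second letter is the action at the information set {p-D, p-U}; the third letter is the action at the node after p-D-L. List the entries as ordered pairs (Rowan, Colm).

(0,7) (6,5)

vs D: Rowan plays p → Colm plays D at [p] → Rowan plays C at [p-D] → (0, 7)
vs U: Rowan plays p → Colm plays U at [p] → Rowan plays C at [p-U] → (6, 5)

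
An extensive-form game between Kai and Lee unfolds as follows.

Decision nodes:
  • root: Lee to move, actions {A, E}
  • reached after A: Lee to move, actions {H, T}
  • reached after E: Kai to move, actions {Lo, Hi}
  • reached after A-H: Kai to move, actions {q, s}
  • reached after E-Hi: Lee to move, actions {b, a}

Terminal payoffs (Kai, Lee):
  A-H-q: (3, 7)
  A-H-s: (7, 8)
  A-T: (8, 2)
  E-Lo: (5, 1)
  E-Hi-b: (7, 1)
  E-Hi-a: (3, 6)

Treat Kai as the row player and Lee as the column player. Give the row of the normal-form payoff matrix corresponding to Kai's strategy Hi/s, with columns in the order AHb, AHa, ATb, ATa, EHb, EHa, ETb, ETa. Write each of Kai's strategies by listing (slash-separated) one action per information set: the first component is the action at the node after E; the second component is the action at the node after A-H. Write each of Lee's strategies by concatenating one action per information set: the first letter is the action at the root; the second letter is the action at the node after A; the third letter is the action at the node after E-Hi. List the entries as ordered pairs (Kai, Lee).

vs AHb: Lee plays A → Lee plays H at [A] → Kai plays s at [A-H] → (7, 8)
vs AHa: Lee plays A → Lee plays H at [A] → Kai plays s at [A-H] → (7, 8)
vs ATb: Lee plays A → Lee plays T at [A] → (8, 2)
vs ATa: Lee plays A → Lee plays T at [A] → (8, 2)
vs EHb: Lee plays E → Kai plays Hi at [E] → Lee plays b at [E-Hi] → (7, 1)
vs EHa: Lee plays E → Kai plays Hi at [E] → Lee plays a at [E-Hi] → (3, 6)
vs ETb: Lee plays E → Kai plays Hi at [E] → Lee plays b at [E-Hi] → (7, 1)
vs ETa: Lee plays E → Kai plays Hi at [E] → Lee plays a at [E-Hi] → (3, 6)

(7,8) (7,8) (8,2) (8,2) (7,1) (3,6) (7,1) (3,6)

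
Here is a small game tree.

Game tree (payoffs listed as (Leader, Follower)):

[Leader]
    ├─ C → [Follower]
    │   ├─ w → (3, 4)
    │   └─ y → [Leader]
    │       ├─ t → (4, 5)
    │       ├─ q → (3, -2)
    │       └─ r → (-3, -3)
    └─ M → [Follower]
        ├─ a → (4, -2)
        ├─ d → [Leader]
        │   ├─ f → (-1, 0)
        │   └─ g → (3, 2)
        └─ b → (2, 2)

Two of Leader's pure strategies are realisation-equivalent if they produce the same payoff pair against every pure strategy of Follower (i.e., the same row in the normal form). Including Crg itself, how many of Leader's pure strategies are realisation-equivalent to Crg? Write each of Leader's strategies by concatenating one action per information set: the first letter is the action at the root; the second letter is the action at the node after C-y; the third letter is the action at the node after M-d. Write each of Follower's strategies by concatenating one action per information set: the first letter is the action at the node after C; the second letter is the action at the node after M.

Row for Crg (columns wa, wd, wb, ya, yd, yb): (3,4) (3,4) (3,4) (-3,-3) (-3,-3) (-3,-3).
Under Crg, Leader's choice at the node after M-d can never be reached regardless of what Follower does, so varying those choices leaves every outcome unchanged.
Holding the reachable choices fixed and varying the unreachable one freely already gives 2 equivalent strategies.
No other strategy reproduces this row, so those 2 are the full class: Crf, Crg.

2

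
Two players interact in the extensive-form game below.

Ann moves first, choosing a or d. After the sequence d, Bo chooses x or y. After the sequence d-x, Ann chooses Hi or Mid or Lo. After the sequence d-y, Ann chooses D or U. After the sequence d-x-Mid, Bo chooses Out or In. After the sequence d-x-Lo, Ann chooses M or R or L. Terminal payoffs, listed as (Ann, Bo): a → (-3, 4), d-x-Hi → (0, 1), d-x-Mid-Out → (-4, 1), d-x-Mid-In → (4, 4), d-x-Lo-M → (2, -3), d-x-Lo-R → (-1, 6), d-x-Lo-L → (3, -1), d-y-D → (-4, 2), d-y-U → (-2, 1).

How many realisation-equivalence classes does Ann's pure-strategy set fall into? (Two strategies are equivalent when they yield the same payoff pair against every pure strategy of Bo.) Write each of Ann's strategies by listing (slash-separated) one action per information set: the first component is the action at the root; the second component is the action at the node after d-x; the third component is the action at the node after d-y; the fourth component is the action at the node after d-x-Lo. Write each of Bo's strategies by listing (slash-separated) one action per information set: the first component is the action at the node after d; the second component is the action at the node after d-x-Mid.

Ann has 36 pure strategies: a/Hi/D/M, a/Hi/D/R, a/Hi/D/L, a/Hi/U/M, a/Hi/U/R, a/Hi/U/L, a/Mid/D/M, a/Mid/D/R, a/Mid/D/L, a/Mid/U/M, a/Mid/U/R, a/Mid/U/L, a/Lo/D/M, a/Lo/D/R, a/Lo/D/L, a/Lo/U/M, a/Lo/U/R, a/Lo/U/L, d/Hi/D/M, d/Hi/D/R, d/Hi/D/L, d/Hi/U/M, d/Hi/U/R, d/Hi/U/L, d/Mid/D/M, d/Mid/D/R, d/Mid/D/L, d/Mid/U/M, d/Mid/U/R, d/Mid/U/L, d/Lo/D/M, d/Lo/D/R, d/Lo/D/L, d/Lo/U/M, d/Lo/U/R, d/Lo/U/L. Columns: x/Out, x/In, y/Out, y/In.
{a/Hi/D/M, a/Hi/D/R, a/Hi/D/L, a/Hi/U/M, a/Hi/U/R, a/Hi/U/L, a/Mid/D/M, a/Mid/D/R, a/Mid/D/L, a/Mid/U/M, a/Mid/U/R, a/Mid/U/L, a/Lo/D/M, a/Lo/D/R, a/Lo/D/L, a/Lo/U/M, a/Lo/U/R, a/Lo/U/L} → row (-3,4) (-3,4) (-3,4) (-3,4)
{d/Hi/D/M, d/Hi/D/R, d/Hi/D/L} → row (0,1) (0,1) (-4,2) (-4,2)
{d/Hi/U/M, d/Hi/U/R, d/Hi/U/L} → row (0,1) (0,1) (-2,1) (-2,1)
{d/Mid/D/M, d/Mid/D/R, d/Mid/D/L} → row (-4,1) (4,4) (-4,2) (-4,2)
{d/Mid/U/M, d/Mid/U/R, d/Mid/U/L} → row (-4,1) (4,4) (-2,1) (-2,1)
{d/Lo/D/M} → row (2,-3) (2,-3) (-4,2) (-4,2)
{d/Lo/D/R} → row (-1,6) (-1,6) (-4,2) (-4,2)
{d/Lo/D/L} → row (3,-1) (3,-1) (-4,2) (-4,2)
{d/Lo/U/M} → row (2,-3) (2,-3) (-2,1) (-2,1)
{d/Lo/U/R} → row (-1,6) (-1,6) (-2,1) (-2,1)
{d/Lo/U/L} → row (3,-1) (3,-1) (-2,1) (-2,1)
That's 11 distinct rows out of 36 strategies.

11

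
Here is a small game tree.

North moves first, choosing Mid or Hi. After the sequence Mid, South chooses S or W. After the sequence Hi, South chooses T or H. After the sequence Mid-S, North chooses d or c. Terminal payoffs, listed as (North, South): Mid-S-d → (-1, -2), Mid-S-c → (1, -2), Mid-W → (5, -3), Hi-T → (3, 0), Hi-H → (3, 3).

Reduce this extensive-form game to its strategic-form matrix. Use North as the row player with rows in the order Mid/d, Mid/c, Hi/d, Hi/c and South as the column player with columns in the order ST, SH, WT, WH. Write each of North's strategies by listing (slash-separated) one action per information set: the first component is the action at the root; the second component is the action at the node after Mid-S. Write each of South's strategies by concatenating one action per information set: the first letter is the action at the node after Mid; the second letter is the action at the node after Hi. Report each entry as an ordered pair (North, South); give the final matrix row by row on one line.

Mid/d: (-1,-2) (-1,-2) (5,-3) (5,-3) | Mid/c: (1,-2) (1,-2) (5,-3) (5,-3) | Hi/d: (3,0) (3,3) (3,0) (3,3) | Hi/c: (3,0) (3,3) (3,0) (3,3)

            ST       SH       WT       WH
Mid/d  (-1,-2)  (-1,-2)   (5,-3)   (5,-3)
Mid/c   (1,-2)   (1,-2)   (5,-3)   (5,-3)
 Hi/d    (3,0)    (3,3)    (3,0)    (3,3)
 Hi/c    (3,0)    (3,3)    (3,0)    (3,3)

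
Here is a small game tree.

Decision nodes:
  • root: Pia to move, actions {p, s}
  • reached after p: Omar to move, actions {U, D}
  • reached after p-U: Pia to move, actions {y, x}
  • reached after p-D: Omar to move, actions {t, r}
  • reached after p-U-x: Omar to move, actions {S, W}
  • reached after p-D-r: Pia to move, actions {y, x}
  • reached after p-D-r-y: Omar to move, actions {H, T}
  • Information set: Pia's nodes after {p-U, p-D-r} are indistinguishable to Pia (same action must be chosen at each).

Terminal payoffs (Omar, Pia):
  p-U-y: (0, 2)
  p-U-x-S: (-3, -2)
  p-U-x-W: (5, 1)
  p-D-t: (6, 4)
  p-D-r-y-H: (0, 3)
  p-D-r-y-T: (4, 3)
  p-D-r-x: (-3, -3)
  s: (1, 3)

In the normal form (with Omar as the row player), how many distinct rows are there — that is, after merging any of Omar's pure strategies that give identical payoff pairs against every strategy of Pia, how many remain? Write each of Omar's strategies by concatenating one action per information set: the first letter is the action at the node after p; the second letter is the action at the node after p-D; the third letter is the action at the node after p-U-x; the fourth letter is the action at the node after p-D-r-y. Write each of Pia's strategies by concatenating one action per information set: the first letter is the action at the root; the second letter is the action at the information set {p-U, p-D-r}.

5

Omar has 16 pure strategies: UtSH, UtST, UtWH, UtWT, UrSH, UrST, UrWH, UrWT, DtSH, DtST, DtWH, DtWT, DrSH, DrST, DrWH, DrWT. Columns: py, px, sy, sx.
{UtSH, UtST, UrSH, UrST} → row (0,2) (-3,-2) (1,3) (1,3)
{UtWH, UtWT, UrWH, UrWT} → row (0,2) (5,1) (1,3) (1,3)
{DtSH, DtST, DtWH, DtWT} → row (6,4) (6,4) (1,3) (1,3)
{DrSH, DrWH} → row (0,3) (-3,-3) (1,3) (1,3)
{DrST, DrWT} → row (4,3) (-3,-3) (1,3) (1,3)
That's 5 distinct rows out of 16 strategies.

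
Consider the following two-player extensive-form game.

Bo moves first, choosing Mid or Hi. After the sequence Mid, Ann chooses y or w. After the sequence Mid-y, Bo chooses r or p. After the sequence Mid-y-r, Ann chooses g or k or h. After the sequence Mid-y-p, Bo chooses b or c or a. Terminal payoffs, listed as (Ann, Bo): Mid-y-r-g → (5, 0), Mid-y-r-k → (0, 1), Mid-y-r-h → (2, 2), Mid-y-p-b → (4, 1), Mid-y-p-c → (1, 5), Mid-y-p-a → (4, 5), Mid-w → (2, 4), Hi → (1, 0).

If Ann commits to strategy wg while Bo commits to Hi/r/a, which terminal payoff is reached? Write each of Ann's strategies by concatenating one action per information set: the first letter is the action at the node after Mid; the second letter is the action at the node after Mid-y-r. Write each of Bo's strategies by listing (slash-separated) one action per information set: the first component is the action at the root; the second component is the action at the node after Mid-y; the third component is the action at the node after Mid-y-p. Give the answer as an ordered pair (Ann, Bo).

Trace the play path from the root:
  Bo plays Hi
→ terminal payoff (1, 0).
(Ann's choice at the node after Mid is never reached on this path, so it doesn't affect the outcome.)

(1, 0)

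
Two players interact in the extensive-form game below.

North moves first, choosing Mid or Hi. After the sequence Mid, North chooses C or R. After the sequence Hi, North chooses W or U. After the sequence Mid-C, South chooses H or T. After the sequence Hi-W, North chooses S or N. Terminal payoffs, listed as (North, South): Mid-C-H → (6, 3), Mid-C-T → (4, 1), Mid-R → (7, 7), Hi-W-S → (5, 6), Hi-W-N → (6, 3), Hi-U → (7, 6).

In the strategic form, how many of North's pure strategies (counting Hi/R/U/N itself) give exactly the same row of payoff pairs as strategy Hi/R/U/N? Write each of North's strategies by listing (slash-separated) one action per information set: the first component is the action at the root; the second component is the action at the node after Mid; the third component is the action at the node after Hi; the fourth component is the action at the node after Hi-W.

4

Row for Hi/R/U/N (columns H, T): (7,6) (7,6).
Under Hi/R/U/N, North's choice at the node after Mid and at the node after Hi-W can never be reached regardless of what South does, so varying those choices leaves every outcome unchanged.
Holding the reachable choices fixed and varying the unreachable ones freely already gives 2 × 2 = 4 equivalent strategies.
No other strategy reproduces this row, so those 4 are the full class: Hi/C/U/S, Hi/C/U/N, Hi/R/U/S, Hi/R/U/N.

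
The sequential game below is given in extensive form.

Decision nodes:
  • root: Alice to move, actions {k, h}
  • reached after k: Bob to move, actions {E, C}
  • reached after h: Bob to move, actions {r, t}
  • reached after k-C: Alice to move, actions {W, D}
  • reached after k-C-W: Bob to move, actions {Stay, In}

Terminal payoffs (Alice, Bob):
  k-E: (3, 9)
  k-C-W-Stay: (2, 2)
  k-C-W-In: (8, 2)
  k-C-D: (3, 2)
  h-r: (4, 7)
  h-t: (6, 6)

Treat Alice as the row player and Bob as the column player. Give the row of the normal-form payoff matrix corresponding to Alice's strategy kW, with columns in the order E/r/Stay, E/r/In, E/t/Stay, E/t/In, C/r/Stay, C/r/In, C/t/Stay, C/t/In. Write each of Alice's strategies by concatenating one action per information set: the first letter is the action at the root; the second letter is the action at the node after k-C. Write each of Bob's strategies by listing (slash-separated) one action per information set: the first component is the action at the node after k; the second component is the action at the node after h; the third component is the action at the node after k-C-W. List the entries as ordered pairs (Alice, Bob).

(3,9) (3,9) (3,9) (3,9) (2,2) (8,2) (2,2) (8,2)

vs E/r/Stay: Alice plays k → Bob plays E at [k] → (3, 9)
vs E/r/In: Alice plays k → Bob plays E at [k] → (3, 9)
vs E/t/Stay: Alice plays k → Bob plays E at [k] → (3, 9)
vs E/t/In: Alice plays k → Bob plays E at [k] → (3, 9)
vs C/r/Stay: Alice plays k → Bob plays C at [k] → Alice plays W at [k-C] → Bob plays Stay at [k-C-W] → (2, 2)
vs C/r/In: Alice plays k → Bob plays C at [k] → Alice plays W at [k-C] → Bob plays In at [k-C-W] → (8, 2)
vs C/t/Stay: Alice plays k → Bob plays C at [k] → Alice plays W at [k-C] → Bob plays Stay at [k-C-W] → (2, 2)
vs C/t/In: Alice plays k → Bob plays C at [k] → Alice plays W at [k-C] → Bob plays In at [k-C-W] → (8, 2)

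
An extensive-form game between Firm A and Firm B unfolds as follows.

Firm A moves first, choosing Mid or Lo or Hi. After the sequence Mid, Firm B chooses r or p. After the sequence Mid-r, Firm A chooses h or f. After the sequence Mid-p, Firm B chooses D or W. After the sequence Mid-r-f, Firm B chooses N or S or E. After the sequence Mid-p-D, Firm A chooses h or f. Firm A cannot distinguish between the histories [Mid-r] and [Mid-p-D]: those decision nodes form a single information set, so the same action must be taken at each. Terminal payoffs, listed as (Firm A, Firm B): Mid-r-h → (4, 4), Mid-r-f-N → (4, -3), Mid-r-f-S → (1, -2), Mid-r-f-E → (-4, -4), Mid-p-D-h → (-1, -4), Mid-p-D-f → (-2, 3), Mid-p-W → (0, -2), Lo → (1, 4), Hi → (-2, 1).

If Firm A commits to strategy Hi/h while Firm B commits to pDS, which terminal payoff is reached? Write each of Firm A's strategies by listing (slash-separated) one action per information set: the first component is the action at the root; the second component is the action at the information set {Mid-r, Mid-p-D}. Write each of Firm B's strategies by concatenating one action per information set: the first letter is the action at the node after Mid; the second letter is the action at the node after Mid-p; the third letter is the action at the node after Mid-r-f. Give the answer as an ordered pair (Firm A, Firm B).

(-2, 1)

Trace the play path from the root:
  Firm A plays Hi
→ terminal payoff (-2, 1).
(Firm A's choice at the information set {Mid-r, Mid-p-D} is never reached on this path, so it doesn't affect the outcome.)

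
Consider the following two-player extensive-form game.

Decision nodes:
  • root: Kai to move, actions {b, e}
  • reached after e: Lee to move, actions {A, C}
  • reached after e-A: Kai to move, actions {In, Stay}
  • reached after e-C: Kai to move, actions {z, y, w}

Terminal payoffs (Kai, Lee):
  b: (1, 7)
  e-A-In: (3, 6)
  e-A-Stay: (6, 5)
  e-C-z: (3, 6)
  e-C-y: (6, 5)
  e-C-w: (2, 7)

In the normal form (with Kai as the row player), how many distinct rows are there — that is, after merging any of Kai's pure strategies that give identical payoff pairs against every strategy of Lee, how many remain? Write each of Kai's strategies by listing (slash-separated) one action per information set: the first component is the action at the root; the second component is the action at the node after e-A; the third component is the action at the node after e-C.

7

Kai has 12 pure strategies: b/In/z, b/In/y, b/In/w, b/Stay/z, b/Stay/y, b/Stay/w, e/In/z, e/In/y, e/In/w, e/Stay/z, e/Stay/y, e/Stay/w. Columns: A, C.
{b/In/z, b/In/y, b/In/w, b/Stay/z, b/Stay/y, b/Stay/w} → row (1,7) (1,7)
{e/In/z} → row (3,6) (3,6)
{e/In/y} → row (3,6) (6,5)
{e/In/w} → row (3,6) (2,7)
{e/Stay/z} → row (6,5) (3,6)
{e/Stay/y} → row (6,5) (6,5)
{e/Stay/w} → row (6,5) (2,7)
That's 7 distinct rows out of 12 strategies.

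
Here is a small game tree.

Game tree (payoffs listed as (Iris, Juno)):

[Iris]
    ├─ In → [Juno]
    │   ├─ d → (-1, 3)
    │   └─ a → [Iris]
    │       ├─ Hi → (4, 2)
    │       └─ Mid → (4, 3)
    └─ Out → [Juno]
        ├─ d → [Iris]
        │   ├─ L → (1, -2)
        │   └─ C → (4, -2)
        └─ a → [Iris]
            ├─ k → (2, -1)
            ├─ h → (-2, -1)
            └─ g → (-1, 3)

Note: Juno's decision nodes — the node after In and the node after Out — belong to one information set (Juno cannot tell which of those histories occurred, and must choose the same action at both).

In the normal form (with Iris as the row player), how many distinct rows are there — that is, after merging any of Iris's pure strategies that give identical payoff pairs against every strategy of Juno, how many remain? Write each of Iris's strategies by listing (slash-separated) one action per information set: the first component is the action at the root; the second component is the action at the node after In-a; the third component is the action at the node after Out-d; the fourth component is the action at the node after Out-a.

Iris has 24 pure strategies: In/Hi/L/k, In/Hi/L/h, In/Hi/L/g, In/Hi/C/k, In/Hi/C/h, In/Hi/C/g, In/Mid/L/k, In/Mid/L/h, In/Mid/L/g, In/Mid/C/k, In/Mid/C/h, In/Mid/C/g, Out/Hi/L/k, Out/Hi/L/h, Out/Hi/L/g, Out/Hi/C/k, Out/Hi/C/h, Out/Hi/C/g, Out/Mid/L/k, Out/Mid/L/h, Out/Mid/L/g, Out/Mid/C/k, Out/Mid/C/h, Out/Mid/C/g. Columns: d, a.
{In/Hi/L/k, In/Hi/L/h, In/Hi/L/g, In/Hi/C/k, In/Hi/C/h, In/Hi/C/g} → row (-1,3) (4,2)
{In/Mid/L/k, In/Mid/L/h, In/Mid/L/g, In/Mid/C/k, In/Mid/C/h, In/Mid/C/g} → row (-1,3) (4,3)
{Out/Hi/L/k, Out/Mid/L/k} → row (1,-2) (2,-1)
{Out/Hi/L/h, Out/Mid/L/h} → row (1,-2) (-2,-1)
{Out/Hi/L/g, Out/Mid/L/g} → row (1,-2) (-1,3)
{Out/Hi/C/k, Out/Mid/C/k} → row (4,-2) (2,-1)
{Out/Hi/C/h, Out/Mid/C/h} → row (4,-2) (-2,-1)
{Out/Hi/C/g, Out/Mid/C/g} → row (4,-2) (-1,3)
That's 8 distinct rows out of 24 strategies.

8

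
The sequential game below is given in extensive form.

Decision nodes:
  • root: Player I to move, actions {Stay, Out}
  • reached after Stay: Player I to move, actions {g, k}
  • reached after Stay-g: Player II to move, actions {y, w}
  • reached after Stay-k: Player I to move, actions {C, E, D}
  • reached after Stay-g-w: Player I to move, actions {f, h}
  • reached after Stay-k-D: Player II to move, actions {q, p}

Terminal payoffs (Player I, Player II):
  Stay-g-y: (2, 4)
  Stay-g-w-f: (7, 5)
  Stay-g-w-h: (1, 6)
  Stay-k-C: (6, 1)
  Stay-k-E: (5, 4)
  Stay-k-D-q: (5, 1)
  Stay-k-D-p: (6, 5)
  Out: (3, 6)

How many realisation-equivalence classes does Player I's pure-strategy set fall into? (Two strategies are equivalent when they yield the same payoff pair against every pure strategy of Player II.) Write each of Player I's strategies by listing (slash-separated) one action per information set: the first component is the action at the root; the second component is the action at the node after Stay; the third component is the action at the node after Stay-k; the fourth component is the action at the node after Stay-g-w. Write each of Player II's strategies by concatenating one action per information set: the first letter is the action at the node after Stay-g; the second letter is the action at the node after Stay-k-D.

6

Player I has 24 pure strategies: Stay/g/C/f, Stay/g/C/h, Stay/g/E/f, Stay/g/E/h, Stay/g/D/f, Stay/g/D/h, Stay/k/C/f, Stay/k/C/h, Stay/k/E/f, Stay/k/E/h, Stay/k/D/f, Stay/k/D/h, Out/g/C/f, Out/g/C/h, Out/g/E/f, Out/g/E/h, Out/g/D/f, Out/g/D/h, Out/k/C/f, Out/k/C/h, Out/k/E/f, Out/k/E/h, Out/k/D/f, Out/k/D/h. Columns: yq, yp, wq, wp.
{Stay/g/C/f, Stay/g/E/f, Stay/g/D/f} → row (2,4) (2,4) (7,5) (7,5)
{Stay/g/C/h, Stay/g/E/h, Stay/g/D/h} → row (2,4) (2,4) (1,6) (1,6)
{Stay/k/C/f, Stay/k/C/h} → row (6,1) (6,1) (6,1) (6,1)
{Stay/k/E/f, Stay/k/E/h} → row (5,4) (5,4) (5,4) (5,4)
{Stay/k/D/f, Stay/k/D/h} → row (5,1) (6,5) (5,1) (6,5)
{Out/g/C/f, Out/g/C/h, Out/g/E/f, Out/g/E/h, Out/g/D/f, Out/g/D/h, Out/k/C/f, Out/k/C/h, Out/k/E/f, Out/k/E/h, Out/k/D/f, Out/k/D/h} → row (3,6) (3,6) (3,6) (3,6)
That's 6 distinct rows out of 24 strategies.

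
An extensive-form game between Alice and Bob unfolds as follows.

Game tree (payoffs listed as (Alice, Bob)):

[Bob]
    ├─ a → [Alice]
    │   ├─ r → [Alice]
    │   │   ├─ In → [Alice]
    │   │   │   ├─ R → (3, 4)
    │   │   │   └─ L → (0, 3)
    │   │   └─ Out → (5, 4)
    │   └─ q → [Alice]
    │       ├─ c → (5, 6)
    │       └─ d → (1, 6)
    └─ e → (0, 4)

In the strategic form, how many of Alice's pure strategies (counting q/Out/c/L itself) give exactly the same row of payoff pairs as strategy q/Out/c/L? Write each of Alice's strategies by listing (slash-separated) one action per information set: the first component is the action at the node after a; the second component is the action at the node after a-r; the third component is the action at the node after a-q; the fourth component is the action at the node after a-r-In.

Row for q/Out/c/L (columns a, e): (5,6) (0,4).
Under q/Out/c/L, Alice's choice at the node after a-r and at the node after a-r-In can never be reached regardless of what Bob does, so varying those choices leaves every outcome unchanged.
Holding the reachable choices fixed and varying the unreachable ones freely already gives 2 × 2 = 4 equivalent strategies.
No other strategy reproduces this row, so those 4 are the full class: q/In/c/R, q/In/c/L, q/Out/c/R, q/Out/c/L.

4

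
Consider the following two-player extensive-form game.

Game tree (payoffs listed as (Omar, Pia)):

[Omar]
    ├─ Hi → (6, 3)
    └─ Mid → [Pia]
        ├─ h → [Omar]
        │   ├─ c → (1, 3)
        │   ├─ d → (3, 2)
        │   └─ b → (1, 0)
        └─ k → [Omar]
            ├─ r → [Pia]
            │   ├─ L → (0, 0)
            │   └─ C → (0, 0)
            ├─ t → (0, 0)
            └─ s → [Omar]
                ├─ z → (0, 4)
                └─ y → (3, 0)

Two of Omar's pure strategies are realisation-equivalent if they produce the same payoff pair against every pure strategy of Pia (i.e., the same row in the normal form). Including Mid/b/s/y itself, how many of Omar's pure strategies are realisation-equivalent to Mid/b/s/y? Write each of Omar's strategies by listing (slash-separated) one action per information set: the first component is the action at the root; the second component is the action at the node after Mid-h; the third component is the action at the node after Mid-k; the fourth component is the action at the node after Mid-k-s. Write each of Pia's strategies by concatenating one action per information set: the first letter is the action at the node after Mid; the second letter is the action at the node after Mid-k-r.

Row for Mid/b/s/y (columns hL, hC, kL, kC): (1,0) (1,0) (3,0) (3,0).
Every one of Omar's information sets is on the play path for some reply by Pia when Omar follows Mid/b/s/y.
Changing the action at any of them therefore changes at least one column, so only Mid/b/s/y itself gives this row.

1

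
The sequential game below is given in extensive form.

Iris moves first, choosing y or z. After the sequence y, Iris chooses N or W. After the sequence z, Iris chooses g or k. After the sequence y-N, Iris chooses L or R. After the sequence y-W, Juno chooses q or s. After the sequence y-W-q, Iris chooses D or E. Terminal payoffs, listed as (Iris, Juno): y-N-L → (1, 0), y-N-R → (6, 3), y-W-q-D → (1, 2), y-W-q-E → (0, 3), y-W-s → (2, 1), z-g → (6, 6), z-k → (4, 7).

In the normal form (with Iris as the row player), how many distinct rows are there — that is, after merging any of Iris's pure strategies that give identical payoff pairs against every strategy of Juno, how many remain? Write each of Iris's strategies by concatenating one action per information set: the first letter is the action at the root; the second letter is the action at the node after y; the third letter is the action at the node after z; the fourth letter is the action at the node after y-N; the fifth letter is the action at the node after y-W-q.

6

Iris has 32 pure strategies: yNgLD, yNgLE, yNgRD, yNgRE, yNkLD, yNkLE, yNkRD, yNkRE, yWgLD, yWgLE, yWgRD, yWgRE, yWkLD, yWkLE, yWkRD, yWkRE, zNgLD, zNgLE, zNgRD, zNgRE, zNkLD, zNkLE, zNkRD, zNkRE, zWgLD, zWgLE, zWgRD, zWgRE, zWkLD, zWkLE, zWkRD, zWkRE. Columns: q, s.
{yNgLD, yNgLE, yNkLD, yNkLE} → row (1,0) (1,0)
{yNgRD, yNgRE, yNkRD, yNkRE} → row (6,3) (6,3)
{yWgLD, yWgRD, yWkLD, yWkRD} → row (1,2) (2,1)
{yWgLE, yWgRE, yWkLE, yWkRE} → row (0,3) (2,1)
{zNgLD, zNgLE, zNgRD, zNgRE, zWgLD, zWgLE, zWgRD, zWgRE} → row (6,6) (6,6)
{zNkLD, zNkLE, zNkRD, zNkRE, zWkLD, zWkLE, zWkRD, zWkRE} → row (4,7) (4,7)
That's 6 distinct rows out of 32 strategies.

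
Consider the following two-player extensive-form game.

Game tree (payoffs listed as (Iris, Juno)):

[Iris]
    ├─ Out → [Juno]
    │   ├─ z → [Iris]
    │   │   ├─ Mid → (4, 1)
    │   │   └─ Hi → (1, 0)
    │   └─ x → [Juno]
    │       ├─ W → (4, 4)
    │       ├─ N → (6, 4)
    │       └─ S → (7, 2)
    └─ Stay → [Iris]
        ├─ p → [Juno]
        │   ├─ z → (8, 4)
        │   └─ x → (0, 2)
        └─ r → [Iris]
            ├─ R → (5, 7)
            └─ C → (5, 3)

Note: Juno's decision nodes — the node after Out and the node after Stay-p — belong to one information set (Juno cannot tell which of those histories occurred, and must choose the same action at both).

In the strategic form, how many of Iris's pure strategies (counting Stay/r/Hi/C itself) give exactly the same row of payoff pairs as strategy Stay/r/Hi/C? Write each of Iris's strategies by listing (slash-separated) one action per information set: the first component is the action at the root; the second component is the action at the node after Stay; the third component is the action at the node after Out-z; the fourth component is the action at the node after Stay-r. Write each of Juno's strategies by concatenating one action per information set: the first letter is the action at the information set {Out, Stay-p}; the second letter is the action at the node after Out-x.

2

Row for Stay/r/Hi/C (columns zW, zN, zS, xW, xN, xS): (5,3) (5,3) (5,3) (5,3) (5,3) (5,3).
Under Stay/r/Hi/C, Iris's choice at the node after Out-z can never be reached regardless of what Juno does, so varying those choices leaves every outcome unchanged.
Holding the reachable choices fixed and varying the unreachable one freely already gives 2 equivalent strategies.
No other strategy reproduces this row, so those 2 are the full class: Stay/r/Mid/C, Stay/r/Hi/C.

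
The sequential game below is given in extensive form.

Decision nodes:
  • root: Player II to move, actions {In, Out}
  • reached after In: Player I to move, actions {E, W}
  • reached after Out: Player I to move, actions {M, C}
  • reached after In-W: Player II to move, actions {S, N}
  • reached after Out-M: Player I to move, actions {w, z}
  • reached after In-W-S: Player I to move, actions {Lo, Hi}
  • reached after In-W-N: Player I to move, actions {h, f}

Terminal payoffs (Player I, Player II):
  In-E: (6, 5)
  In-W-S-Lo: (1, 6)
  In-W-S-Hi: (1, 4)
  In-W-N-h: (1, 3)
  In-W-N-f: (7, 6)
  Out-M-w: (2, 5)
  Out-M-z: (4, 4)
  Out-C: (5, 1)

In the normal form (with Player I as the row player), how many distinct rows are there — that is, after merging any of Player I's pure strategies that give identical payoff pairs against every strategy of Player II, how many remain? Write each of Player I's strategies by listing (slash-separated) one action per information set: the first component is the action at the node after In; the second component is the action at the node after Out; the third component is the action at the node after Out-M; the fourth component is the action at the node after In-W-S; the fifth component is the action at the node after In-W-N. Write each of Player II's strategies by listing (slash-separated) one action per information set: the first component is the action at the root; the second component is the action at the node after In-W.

Player I has 32 pure strategies: E/M/w/Lo/h, E/M/w/Lo/f, E/M/w/Hi/h, E/M/w/Hi/f, E/M/z/Lo/h, E/M/z/Lo/f, E/M/z/Hi/h, E/M/z/Hi/f, E/C/w/Lo/h, E/C/w/Lo/f, E/C/w/Hi/h, E/C/w/Hi/f, E/C/z/Lo/h, E/C/z/Lo/f, E/C/z/Hi/h, E/C/z/Hi/f, W/M/w/Lo/h, W/M/w/Lo/f, W/M/w/Hi/h, W/M/w/Hi/f, W/M/z/Lo/h, W/M/z/Lo/f, W/M/z/Hi/h, W/M/z/Hi/f, W/C/w/Lo/h, W/C/w/Lo/f, W/C/w/Hi/h, W/C/w/Hi/f, W/C/z/Lo/h, W/C/z/Lo/f, W/C/z/Hi/h, W/C/z/Hi/f. Columns: In/S, In/N, Out/S, Out/N.
{E/M/w/Lo/h, E/M/w/Lo/f, E/M/w/Hi/h, E/M/w/Hi/f} → row (6,5) (6,5) (2,5) (2,5)
{E/M/z/Lo/h, E/M/z/Lo/f, E/M/z/Hi/h, E/M/z/Hi/f} → row (6,5) (6,5) (4,4) (4,4)
{E/C/w/Lo/h, E/C/w/Lo/f, E/C/w/Hi/h, E/C/w/Hi/f, E/C/z/Lo/h, E/C/z/Lo/f, E/C/z/Hi/h, E/C/z/Hi/f} → row (6,5) (6,5) (5,1) (5,1)
{W/M/w/Lo/h} → row (1,6) (1,3) (2,5) (2,5)
{W/M/w/Lo/f} → row (1,6) (7,6) (2,5) (2,5)
{W/M/w/Hi/h} → row (1,4) (1,3) (2,5) (2,5)
{W/M/w/Hi/f} → row (1,4) (7,6) (2,5) (2,5)
{W/M/z/Lo/h} → row (1,6) (1,3) (4,4) (4,4)
{W/M/z/Lo/f} → row (1,6) (7,6) (4,4) (4,4)
{W/M/z/Hi/h} → row (1,4) (1,3) (4,4) (4,4)
{W/M/z/Hi/f} → row (1,4) (7,6) (4,4) (4,4)
{W/C/w/Lo/h, W/C/z/Lo/h} → row (1,6) (1,3) (5,1) (5,1)
{W/C/w/Lo/f, W/C/z/Lo/f} → row (1,6) (7,6) (5,1) (5,1)
{W/C/w/Hi/h, W/C/z/Hi/h} → row (1,4) (1,3) (5,1) (5,1)
{W/C/w/Hi/f, W/C/z/Hi/f} → row (1,4) (7,6) (5,1) (5,1)
That's 15 distinct rows out of 32 strategies.

15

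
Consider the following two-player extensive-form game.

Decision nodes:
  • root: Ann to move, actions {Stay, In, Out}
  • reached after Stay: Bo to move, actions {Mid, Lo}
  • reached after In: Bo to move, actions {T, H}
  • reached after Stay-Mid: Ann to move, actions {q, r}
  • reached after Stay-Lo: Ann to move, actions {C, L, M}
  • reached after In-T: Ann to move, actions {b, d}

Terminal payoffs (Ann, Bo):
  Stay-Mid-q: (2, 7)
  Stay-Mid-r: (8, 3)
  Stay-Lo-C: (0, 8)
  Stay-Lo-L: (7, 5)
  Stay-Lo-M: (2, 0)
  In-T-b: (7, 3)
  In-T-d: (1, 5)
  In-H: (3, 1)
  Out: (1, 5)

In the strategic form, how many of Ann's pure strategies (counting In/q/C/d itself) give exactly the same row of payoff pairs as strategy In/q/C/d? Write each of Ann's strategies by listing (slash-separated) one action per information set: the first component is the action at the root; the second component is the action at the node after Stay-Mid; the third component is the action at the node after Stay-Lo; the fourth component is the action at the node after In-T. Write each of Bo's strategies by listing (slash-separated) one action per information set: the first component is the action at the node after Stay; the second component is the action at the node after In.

Row for In/q/C/d (columns Mid/T, Mid/H, Lo/T, Lo/H): (1,5) (3,1) (1,5) (3,1).
Under In/q/C/d, Ann's choice at the node after Stay-Mid and at the node after Stay-Lo can never be reached regardless of what Bo does, so varying those choices leaves every outcome unchanged.
Holding the reachable choices fixed and varying the unreachable ones freely already gives 2 × 3 = 6 equivalent strategies.
No other strategy reproduces this row, so those 6 are the full class: In/q/C/d, In/q/L/d, In/q/M/d, In/r/C/d, In/r/L/d, In/r/M/d.

6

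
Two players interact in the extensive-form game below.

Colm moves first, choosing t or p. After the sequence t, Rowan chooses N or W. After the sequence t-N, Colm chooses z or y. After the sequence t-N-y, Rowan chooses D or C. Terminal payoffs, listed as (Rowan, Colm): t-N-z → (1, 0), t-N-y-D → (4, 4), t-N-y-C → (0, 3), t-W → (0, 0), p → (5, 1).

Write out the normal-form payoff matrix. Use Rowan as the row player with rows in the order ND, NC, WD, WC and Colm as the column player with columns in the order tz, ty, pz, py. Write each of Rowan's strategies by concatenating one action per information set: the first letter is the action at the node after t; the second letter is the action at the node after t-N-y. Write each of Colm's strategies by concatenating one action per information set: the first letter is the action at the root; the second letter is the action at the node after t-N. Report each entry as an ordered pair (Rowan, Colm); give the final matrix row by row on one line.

ND: (1,0) (4,4) (5,1) (5,1) | NC: (1,0) (0,3) (5,1) (5,1) | WD: (0,0) (0,0) (5,1) (5,1) | WC: (0,0) (0,0) (5,1) (5,1)

Row ND: tz→(1,0), ty→(4,4), pz→(5,1), py→(5,1)
Row NC: tz→(1,0), ty→(0,3), pz→(5,1), py→(5,1)
Row WD: tz→(0,0), ty→(0,0), pz→(5,1), py→(5,1)
Row WC: tz→(0,0), ty→(0,0), pz→(5,1), py→(5,1)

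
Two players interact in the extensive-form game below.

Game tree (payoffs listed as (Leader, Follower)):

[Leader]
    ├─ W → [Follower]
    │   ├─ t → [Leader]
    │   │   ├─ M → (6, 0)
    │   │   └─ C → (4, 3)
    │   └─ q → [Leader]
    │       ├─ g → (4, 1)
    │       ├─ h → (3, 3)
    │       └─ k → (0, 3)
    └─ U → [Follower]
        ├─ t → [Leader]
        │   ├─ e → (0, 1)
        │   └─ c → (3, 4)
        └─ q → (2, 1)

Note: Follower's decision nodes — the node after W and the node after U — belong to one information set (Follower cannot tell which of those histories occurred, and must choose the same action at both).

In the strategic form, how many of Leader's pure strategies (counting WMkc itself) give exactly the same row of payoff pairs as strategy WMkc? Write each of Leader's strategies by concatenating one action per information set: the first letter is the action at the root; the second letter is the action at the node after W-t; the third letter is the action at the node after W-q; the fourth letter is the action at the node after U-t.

2

Row for WMkc (columns t, q): (6,0) (0,3).
Under WMkc, Leader's choice at the node after U-t can never be reached regardless of what Follower does, so varying those choices leaves every outcome unchanged.
Holding the reachable choices fixed and varying the unreachable one freely already gives 2 equivalent strategies.
No other strategy reproduces this row, so those 2 are the full class: WMke, WMkc.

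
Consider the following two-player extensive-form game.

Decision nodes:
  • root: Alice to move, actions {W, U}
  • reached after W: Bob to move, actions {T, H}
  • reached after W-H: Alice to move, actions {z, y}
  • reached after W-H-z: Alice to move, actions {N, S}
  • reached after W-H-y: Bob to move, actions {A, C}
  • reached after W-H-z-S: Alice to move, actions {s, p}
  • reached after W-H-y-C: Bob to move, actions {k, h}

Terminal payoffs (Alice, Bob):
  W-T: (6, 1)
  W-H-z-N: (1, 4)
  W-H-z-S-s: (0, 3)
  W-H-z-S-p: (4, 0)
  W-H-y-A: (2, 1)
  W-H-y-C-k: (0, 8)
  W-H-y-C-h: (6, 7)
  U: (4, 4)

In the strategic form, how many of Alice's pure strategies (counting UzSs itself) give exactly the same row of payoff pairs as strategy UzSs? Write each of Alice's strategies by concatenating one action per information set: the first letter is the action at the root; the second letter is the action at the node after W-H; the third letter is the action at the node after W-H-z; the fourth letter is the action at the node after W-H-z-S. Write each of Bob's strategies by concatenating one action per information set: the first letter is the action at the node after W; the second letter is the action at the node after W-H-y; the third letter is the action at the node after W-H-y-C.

8

Row for UzSs (columns TAk, TAh, TCk, TCh, HAk, HAh, HCk, HCh): (4,4) (4,4) (4,4) (4,4) (4,4) (4,4) (4,4) (4,4).
Under UzSs, Alice's choice at the node after W-H and at the node after W-H-z and at the node after W-H-z-S can never be reached regardless of what Bob does, so varying those choices leaves every outcome unchanged.
Holding the reachable choices fixed and varying the unreachable ones freely already gives 2 × 2 × 2 = 8 equivalent strategies.
No other strategy reproduces this row, so those 8 are the full class: UzNs, UzNp, UzSs, UzSp, UyNs, UyNp, UySs, UySp.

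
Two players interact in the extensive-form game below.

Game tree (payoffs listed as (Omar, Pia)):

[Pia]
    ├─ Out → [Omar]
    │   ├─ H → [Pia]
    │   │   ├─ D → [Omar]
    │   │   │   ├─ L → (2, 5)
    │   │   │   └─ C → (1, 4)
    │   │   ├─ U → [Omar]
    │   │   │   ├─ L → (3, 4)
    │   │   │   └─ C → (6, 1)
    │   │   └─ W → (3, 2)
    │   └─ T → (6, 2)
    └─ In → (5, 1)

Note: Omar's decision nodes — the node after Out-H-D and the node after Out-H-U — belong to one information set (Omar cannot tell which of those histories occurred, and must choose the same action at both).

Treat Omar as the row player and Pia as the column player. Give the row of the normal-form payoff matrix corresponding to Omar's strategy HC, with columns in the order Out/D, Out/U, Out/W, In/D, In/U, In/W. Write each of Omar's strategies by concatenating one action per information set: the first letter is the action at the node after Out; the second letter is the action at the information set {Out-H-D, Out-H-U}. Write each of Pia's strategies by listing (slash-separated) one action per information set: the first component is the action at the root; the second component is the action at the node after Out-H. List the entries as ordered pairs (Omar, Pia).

vs Out/D: Pia plays Out → Omar plays H at [Out] → Pia plays D at [Out-H] → Omar plays C at [Out-H-D] → (1, 4)
vs Out/U: Pia plays Out → Omar plays H at [Out] → Pia plays U at [Out-H] → Omar plays C at [Out-H-U] → (6, 1)
vs Out/W: Pia plays Out → Omar plays H at [Out] → Pia plays W at [Out-H] → (3, 2)
vs In/D: Pia plays In → (5, 1)
vs In/U: Pia plays In → (5, 1)
vs In/W: Pia plays In → (5, 1)

(1,4) (6,1) (3,2) (5,1) (5,1) (5,1)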